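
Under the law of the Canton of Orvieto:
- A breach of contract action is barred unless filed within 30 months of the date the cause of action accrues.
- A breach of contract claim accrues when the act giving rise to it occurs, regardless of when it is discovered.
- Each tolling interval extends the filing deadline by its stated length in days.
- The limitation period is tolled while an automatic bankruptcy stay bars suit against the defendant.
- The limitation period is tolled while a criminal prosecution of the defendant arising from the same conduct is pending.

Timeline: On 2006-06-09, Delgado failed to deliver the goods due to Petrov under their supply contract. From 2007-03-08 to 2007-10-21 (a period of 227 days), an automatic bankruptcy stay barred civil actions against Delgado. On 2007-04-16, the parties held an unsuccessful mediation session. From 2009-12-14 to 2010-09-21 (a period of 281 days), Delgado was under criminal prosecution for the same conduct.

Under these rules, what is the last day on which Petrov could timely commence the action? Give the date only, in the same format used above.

2009-07-24

The claim accrued on 2006-06-09, when the wrongful act occurred.
30 months from 2006-06-09 is 2008-12-09.
The automatic bankruptcy stay from 2007-03-08 to 2007-10-21 tolled the period for 227 days, extending the deadline to 2009-07-24.
The pending criminal prosecution from 2009-12-14 to 2010-09-21 began after the period had already run on 2009-07-24, so it has no tolling effect.
None of the other events listed affects the running of the period under the stated rules.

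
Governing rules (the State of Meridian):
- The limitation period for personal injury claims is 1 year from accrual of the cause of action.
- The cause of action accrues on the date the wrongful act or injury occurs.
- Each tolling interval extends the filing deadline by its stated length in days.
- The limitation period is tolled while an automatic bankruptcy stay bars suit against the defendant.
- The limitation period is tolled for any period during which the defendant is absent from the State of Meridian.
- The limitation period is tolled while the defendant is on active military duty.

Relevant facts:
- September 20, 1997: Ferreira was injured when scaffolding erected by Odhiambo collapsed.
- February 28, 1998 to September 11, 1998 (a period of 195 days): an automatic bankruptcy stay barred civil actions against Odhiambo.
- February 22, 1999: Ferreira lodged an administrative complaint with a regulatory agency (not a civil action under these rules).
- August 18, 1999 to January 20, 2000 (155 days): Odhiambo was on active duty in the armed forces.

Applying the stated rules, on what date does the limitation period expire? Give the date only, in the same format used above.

April 3, 1999

The limitation period began to run on September 20, 1997.
The untolled deadline — 1 year after September 20, 1997 — is September 20, 1998.
The automatic bankruptcy stay from February 28, 1998 to September 11, 1998 tolled the period for 195 days, extending the deadline to April 3, 1999.
The defendant's active military service from August 18, 1999 to January 20, 2000 began after the period had already run on April 3, 1999, so it has no tolling effect.
Nothing else in the chronology tolls or restarts the period.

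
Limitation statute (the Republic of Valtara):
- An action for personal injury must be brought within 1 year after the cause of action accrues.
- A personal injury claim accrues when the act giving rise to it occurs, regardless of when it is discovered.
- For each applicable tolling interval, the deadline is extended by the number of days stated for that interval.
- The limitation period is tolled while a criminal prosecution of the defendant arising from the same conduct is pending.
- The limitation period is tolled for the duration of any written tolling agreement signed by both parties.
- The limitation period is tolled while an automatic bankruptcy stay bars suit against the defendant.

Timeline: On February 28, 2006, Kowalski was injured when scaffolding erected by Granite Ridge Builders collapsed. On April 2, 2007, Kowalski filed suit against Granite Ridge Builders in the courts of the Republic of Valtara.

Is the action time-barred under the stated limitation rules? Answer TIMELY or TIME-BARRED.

The cause of action accrued on February 28, 2006, the date of the act.
Adding the 1 year base period to February 28, 2006 gives a deadline of February 28, 2007, before any tolling.
Kowalski filed on April 2, 2007, after the February 28, 2007 deadline, so the action is time-barred.

TIME-BARRED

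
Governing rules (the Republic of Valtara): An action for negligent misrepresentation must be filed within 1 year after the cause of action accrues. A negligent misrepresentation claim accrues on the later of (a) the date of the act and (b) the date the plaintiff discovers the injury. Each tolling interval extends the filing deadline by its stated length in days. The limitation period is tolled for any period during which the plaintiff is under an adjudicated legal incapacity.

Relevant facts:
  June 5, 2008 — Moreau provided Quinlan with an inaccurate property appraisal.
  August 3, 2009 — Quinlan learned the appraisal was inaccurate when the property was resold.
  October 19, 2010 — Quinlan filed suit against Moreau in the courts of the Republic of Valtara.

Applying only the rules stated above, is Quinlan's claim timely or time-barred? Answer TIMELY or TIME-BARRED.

TIME-BARRED

The claim accrued on August 3, 2009 — the later of the June 5, 2008 act and the August 3, 2009 discovery.
The untolled deadline — 1 year after August 3, 2009 — is August 3, 2010.
The October 19, 2010 filing falls after the August 3, 2010 deadline; the claim is time-barred.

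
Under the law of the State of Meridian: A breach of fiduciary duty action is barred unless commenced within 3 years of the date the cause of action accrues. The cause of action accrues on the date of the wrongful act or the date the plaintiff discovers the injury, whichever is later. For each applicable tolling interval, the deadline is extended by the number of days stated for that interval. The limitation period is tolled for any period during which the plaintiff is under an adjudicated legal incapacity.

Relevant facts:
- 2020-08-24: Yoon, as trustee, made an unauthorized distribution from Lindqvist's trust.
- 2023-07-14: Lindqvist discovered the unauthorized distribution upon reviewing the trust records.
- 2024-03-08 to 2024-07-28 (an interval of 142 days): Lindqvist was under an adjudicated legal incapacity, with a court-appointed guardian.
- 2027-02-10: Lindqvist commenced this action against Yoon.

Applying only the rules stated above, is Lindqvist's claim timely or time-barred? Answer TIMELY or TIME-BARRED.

Taking the later of the act (2020-08-24) and discovery (2023-07-14), the claim accrued on 2023-07-14.
3 years from 2023-07-14 is 2026-07-14.
The plaintiff's legal incapacity from 2024-03-08 to 2024-07-28 tolled the period for 142 days, extending the deadline to 2026-12-03.
Lindqvist filed on 2027-02-10, after the 2026-12-03 deadline, so the action is time-barred.

TIME-BARRED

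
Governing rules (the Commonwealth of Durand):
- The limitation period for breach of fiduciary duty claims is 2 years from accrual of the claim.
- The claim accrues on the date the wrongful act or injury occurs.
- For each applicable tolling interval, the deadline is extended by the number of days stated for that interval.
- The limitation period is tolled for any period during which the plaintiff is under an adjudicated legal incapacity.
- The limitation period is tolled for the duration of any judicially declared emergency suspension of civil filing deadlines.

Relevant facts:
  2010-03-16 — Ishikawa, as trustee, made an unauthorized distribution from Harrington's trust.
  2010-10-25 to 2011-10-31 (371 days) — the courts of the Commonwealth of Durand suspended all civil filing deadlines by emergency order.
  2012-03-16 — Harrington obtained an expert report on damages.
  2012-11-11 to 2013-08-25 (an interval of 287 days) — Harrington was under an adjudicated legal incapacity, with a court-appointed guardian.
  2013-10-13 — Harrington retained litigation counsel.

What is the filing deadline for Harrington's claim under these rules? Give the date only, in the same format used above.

The claim accrued on 2010-03-16, the date of the act.
2 years from 2010-03-16 is 2012-03-16.
The emergency suspension of filing deadlines from 2010-10-25 to 2011-10-31 tolled the period for 371 days, extending the deadline to 2013-03-22.
The period was tolled for 287 days by the plaintiff's legal incapacity (2012-11-11 to 2013-08-25), pushing the deadline to 2014-01-03.
The other events in the timeline have no effect on the limitation period under the stated rules.

2014-01-03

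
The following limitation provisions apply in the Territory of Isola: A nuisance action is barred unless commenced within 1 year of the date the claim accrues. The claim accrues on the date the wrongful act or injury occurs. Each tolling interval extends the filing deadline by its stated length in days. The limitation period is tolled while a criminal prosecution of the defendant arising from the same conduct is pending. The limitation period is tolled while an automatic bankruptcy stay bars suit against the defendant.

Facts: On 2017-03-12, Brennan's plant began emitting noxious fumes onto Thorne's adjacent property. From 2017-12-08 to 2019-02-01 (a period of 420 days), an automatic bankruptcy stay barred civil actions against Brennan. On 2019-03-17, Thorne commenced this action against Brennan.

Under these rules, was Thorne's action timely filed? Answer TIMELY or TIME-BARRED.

TIMELY

The claim accrued on 2017-03-12, the date of the act.
The untolled deadline — 1 year after 2017-03-12 — is 2018-03-12.
The automatic bankruptcy stay from 2017-12-08 to 2019-02-01 tolled the period for 420 days, extending the deadline to 2019-05-06.
Filing on 2019-03-17 beat the 2019-05-06 deadline — the action is timely.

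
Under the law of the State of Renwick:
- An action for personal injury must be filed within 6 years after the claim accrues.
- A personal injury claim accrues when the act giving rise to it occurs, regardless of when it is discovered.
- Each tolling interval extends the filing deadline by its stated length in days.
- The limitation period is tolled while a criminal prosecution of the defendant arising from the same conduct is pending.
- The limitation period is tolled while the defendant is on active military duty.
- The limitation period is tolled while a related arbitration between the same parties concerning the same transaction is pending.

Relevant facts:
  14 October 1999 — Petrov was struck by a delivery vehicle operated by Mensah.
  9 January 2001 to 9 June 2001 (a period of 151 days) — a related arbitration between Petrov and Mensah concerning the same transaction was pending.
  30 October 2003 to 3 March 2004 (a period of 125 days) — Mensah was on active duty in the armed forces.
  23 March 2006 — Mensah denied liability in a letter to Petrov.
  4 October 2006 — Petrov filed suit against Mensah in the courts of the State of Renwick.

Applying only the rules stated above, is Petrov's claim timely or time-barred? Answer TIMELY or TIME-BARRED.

TIME-BARRED

The limitation period began to run on 14 October 1999.
The untolled deadline — 6 years after 14 October 1999 — is 14 October 2005.
Because the pending related arbitration ran from 9 January 2001 to 9 June 2001, the deadline is extended by 151 days to 14 March 2006.
The defendant's active military service from 30 October 2003 to 3 March 2004 tolled the period for 125 days, extending the deadline to 17 July 2006.
None of the other events listed affects the running of the period under the stated rules.
Filing on 4 October 2006 missed the 17 July 2006 deadline — the action is time-barred.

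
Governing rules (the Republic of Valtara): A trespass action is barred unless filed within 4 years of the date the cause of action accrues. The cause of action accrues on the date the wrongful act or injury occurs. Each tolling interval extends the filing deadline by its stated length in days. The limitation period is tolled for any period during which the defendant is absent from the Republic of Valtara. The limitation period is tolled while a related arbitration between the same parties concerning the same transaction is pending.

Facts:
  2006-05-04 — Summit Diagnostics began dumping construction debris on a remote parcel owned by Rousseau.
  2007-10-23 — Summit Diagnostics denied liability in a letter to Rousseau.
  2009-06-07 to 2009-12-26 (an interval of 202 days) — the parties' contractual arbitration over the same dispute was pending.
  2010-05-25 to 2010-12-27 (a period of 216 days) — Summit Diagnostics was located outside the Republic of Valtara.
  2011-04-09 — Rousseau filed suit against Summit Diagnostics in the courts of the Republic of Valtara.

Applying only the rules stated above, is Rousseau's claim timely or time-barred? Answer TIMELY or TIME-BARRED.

The cause of action accrued on 2006-05-04, the date of the act.
Adding the 4 years base period to 2006-05-04 gives a deadline of 2010-05-04, before any tolling.
The pending related arbitration from 2009-06-07 to 2009-12-26 tolled the period for 202 days, extending the deadline to 2010-11-22.
Because the defendant's absence from the jurisdiction ran from 2010-05-25 to 2010-12-27, the deadline is extended by 216 days to 2011-06-26.
The other events in the timeline have no effect on the limitation period under the stated rules.
Filing on 2011-04-09 beat the 2011-06-26 deadline — the action is timely.

TIMELY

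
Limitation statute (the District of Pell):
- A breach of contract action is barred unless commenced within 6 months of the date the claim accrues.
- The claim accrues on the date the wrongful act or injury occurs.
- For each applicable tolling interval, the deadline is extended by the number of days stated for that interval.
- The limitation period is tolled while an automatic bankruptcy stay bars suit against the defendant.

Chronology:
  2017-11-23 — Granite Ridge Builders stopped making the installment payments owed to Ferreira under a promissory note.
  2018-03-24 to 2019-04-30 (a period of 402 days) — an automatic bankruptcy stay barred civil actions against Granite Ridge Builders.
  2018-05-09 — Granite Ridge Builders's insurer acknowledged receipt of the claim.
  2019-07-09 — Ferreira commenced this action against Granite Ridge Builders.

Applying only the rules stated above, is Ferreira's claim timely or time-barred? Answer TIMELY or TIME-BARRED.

TIME-BARRED

The claim accrued on 2017-11-23, the date of the act.
6 months from 2017-11-23 is 2018-05-23.
Because the automatic bankruptcy stay ran from 2018-03-24 to 2019-04-30, the deadline is extended by 402 days to 2019-06-29.
None of the other events listed affects the running of the period under the stated rules.
The 2019-07-09 filing falls after the 2019-06-29 deadline; the claim is time-barred.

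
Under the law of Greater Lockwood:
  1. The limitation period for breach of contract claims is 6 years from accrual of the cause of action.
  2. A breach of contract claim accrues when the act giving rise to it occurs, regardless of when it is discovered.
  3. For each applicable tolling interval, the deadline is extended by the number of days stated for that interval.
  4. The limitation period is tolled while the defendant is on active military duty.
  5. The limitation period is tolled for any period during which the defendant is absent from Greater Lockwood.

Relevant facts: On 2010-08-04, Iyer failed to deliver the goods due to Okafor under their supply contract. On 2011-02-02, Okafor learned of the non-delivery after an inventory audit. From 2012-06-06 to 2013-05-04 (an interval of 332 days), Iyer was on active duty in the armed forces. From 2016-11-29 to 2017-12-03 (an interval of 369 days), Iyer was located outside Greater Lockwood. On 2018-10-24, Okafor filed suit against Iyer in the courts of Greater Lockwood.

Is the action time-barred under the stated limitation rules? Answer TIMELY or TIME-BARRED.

TIME-BARRED

The claim accrued on 2010-08-04, when the wrongful act occurred; under the stated occurrence rule the 2011-02-02 discovery does not delay accrual.
The untolled deadline — 6 years after 2010-08-04 — is 2016-08-04.
Because the defendant's active military service ran from 2012-06-06 to 2013-05-04, the deadline is extended by 332 days to 2017-07-02.
The defendant's absence from the jurisdiction from 2016-11-29 to 2017-12-03 tolled the period for 369 days, extending the deadline to 2018-07-06.
Filing on 2018-10-24 missed the 2018-07-06 deadline — the action is time-barred.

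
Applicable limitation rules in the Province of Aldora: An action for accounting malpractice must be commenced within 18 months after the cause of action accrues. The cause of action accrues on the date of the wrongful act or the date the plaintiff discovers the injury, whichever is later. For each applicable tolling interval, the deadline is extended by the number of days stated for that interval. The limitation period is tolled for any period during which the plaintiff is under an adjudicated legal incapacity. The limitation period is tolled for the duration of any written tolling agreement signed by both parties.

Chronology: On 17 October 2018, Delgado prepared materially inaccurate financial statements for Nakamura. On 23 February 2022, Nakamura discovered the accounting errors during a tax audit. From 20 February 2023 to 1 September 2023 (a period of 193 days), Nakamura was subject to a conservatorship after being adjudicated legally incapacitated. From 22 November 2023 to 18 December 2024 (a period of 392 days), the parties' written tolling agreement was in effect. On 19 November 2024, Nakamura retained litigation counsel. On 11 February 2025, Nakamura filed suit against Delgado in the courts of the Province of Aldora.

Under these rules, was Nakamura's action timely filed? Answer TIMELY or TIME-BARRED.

TIMELY

Taking the later of the act (17 October 2018) and discovery (23 February 2022), the claim accrued on 23 February 2022.
The untolled deadline — 18 months after 23 February 2022 — is 23 August 2023.
The period was tolled for 193 days by the plaintiff's legal incapacity (20 February 2023 to 1 September 2023), pushing the deadline to 3 March 2024.
The period was tolled for 392 days by the written tolling agreement (22 November 2023 to 18 December 2024), pushing the deadline to 30 March 2025.
The other events in the timeline have no effect on the limitation period under the stated rules.
Filing on 11 February 2025 beat the 30 March 2025 deadline — the action is timely.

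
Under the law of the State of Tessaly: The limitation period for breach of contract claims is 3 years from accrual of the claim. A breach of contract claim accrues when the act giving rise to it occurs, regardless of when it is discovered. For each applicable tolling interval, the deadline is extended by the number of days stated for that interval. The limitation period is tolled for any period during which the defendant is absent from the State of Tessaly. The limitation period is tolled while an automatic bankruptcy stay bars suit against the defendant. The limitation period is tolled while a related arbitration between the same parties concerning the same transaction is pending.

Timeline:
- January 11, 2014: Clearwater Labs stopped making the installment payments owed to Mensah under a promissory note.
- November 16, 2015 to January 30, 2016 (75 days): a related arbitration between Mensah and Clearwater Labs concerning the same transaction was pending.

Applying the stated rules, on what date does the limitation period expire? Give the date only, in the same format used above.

March 27, 2017

The claim accrued on January 11, 2014, when the wrongful act occurred.
Adding the 3 years base period to January 11, 2014 gives a deadline of January 11, 2017, before any tolling.
The pending related arbitration from November 16, 2015 to January 30, 2016 tolled the period for 75 days, extending the deadline to March 27, 2017.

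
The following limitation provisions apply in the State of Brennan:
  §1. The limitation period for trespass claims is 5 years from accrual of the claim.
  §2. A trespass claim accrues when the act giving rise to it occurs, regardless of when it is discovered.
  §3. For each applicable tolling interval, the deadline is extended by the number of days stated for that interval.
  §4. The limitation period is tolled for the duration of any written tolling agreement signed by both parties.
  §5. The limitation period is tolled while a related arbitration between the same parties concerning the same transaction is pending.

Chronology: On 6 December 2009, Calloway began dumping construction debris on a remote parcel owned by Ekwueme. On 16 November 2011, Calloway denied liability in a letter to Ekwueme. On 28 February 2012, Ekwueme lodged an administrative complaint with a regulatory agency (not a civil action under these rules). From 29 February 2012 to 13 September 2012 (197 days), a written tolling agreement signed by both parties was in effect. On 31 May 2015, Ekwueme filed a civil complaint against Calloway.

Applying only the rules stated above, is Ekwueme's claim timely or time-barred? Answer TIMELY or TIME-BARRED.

The claim accrued on 6 December 2009, when the wrongful act occurred.
5 years from 6 December 2009 is 6 December 2014.
Because the written tolling agreement ran from 29 February 2012 to 13 September 2012, the deadline is extended by 197 days to 21 June 2015.
None of the other events listed affects the running of the period under the stated rules.
The 31 May 2015 filing precedes the 21 June 2015 deadline; the claim is timely.

TIMELY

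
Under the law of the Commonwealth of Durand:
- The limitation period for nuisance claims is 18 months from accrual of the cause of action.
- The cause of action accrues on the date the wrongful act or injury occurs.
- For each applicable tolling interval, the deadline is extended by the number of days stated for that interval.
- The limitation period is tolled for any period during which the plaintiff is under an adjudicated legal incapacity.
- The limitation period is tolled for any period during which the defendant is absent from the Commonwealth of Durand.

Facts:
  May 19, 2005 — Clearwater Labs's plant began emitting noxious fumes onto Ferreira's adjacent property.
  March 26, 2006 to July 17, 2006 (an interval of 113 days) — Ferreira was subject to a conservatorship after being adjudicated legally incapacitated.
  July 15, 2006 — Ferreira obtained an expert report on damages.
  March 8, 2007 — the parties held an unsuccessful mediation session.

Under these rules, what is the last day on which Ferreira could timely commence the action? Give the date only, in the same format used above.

The cause of action accrued on May 19, 2005, the date of the act.
18 months from May 19, 2005 is November 19, 2006.
The plaintiff's legal incapacity from March 26, 2006 to July 17, 2006 tolled the period for 113 days, extending the deadline to March 12, 2007.
None of the other events listed affects the running of the period under the stated rules.

March 12, 2007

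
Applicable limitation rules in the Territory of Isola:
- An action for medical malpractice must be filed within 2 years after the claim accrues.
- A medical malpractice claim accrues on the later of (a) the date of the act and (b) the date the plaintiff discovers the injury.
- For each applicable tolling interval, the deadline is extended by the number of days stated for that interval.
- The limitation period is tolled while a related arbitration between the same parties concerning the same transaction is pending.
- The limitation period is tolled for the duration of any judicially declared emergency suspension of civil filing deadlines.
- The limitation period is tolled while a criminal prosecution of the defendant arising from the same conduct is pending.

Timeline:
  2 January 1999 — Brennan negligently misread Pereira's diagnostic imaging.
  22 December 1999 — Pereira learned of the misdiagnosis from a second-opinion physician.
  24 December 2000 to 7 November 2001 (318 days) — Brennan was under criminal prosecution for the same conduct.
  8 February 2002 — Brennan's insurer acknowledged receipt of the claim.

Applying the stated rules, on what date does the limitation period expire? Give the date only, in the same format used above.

5 November 2002

Taking the later of the act (2 January 1999) and discovery (22 December 1999), the claim accrued on 22 December 1999.
The untolled deadline — 2 years after 22 December 1999 — is 22 December 2001.
The pending criminal prosecution from 24 December 2000 to 7 November 2001 tolled the period for 318 days, extending the deadline to 5 November 2002.
None of the other events listed affects the running of the period under the stated rules.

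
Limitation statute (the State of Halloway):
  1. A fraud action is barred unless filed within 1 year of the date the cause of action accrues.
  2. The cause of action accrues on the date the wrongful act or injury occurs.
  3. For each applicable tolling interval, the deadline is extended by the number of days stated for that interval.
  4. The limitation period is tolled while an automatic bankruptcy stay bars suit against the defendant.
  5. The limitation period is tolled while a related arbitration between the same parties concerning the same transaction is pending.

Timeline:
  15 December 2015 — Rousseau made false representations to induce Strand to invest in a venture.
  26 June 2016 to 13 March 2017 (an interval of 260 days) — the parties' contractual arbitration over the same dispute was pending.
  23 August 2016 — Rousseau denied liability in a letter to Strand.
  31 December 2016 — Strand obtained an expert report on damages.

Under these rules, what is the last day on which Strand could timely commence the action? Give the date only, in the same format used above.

The claim accrued on 15 December 2015, when the wrongful act occurred.
Adding the 1 year base period to 15 December 2015 gives a deadline of 15 December 2016, before any tolling.
Because the pending related arbitration ran from 26 June 2016 to 13 March 2017, the deadline is extended by 260 days to 1 September 2017.
Nothing else in the chronology tolls or restarts the period.

1 September 2017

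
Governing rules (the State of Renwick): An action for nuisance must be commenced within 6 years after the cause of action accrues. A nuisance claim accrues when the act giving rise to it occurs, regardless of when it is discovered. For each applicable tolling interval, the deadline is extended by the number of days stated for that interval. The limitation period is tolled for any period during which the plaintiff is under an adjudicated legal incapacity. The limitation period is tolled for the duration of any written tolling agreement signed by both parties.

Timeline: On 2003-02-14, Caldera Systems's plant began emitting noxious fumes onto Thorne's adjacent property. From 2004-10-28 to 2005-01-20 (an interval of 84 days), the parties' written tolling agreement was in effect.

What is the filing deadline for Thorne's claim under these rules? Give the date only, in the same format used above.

2009-05-09

The cause of action accrued on 2003-02-14, the date of the act.
6 years from 2003-02-14 is 2009-02-14.
The written tolling agreement from 2004-10-28 to 2005-01-20 tolled the period for 84 days, extending the deadline to 2009-05-09.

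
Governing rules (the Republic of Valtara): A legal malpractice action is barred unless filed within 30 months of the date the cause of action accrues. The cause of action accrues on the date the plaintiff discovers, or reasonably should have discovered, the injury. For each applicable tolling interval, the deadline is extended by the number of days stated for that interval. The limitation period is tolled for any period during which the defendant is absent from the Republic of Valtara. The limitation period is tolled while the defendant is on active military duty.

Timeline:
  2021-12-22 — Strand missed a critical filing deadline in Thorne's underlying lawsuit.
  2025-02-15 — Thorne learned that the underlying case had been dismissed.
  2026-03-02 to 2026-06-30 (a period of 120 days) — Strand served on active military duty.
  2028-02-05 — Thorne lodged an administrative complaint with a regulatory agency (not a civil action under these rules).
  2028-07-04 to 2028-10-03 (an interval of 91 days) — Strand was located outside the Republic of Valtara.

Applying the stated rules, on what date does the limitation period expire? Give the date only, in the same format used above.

The claim did not accrue until Thorne discovered the injury on 2025-02-15; the 2021-12-22 act date does not start the clock under the stated rule.
30 months from 2025-02-15 is 2027-08-15.
The period was tolled for 120 days by the defendant's active military service (2026-03-02 to 2026-06-30), pushing the deadline to 2027-12-13.
The defendant's absence from the jurisdiction from 2028-07-04 to 2028-10-03 began after the period had already run on 2027-12-13, so it has no tolling effect.
Nothing else in the chronology tolls or restarts the period.

2027-12-13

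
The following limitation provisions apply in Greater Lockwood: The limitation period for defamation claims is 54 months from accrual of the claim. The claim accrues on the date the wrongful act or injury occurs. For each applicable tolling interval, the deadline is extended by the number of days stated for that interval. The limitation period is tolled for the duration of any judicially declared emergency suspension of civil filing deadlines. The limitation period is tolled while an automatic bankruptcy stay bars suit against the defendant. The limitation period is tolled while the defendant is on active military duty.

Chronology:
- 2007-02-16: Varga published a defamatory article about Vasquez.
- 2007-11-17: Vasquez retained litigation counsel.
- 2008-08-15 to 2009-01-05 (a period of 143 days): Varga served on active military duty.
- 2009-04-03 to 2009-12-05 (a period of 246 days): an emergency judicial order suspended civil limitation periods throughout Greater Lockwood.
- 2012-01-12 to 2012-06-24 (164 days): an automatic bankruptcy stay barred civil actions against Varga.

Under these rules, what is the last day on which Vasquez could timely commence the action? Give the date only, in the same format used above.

The limitation period began to run on 2007-02-16.
The untolled deadline — 54 months after 2007-02-16 — is 2011-08-16.
Because the defendant's active military service ran from 2008-08-15 to 2009-01-05, the deadline is extended by 143 days to 2012-01-06.
The period was tolled for 246 days by the emergency suspension of filing deadlines (2009-04-03 to 2009-12-05), pushing the deadline to 2012-09-08.
The period was tolled for 164 days by the automatic bankruptcy stay (2012-01-12 to 2012-06-24), pushing the deadline to 2013-02-19.
None of the other events listed affects the running of the period under the stated rules.

2013-02-19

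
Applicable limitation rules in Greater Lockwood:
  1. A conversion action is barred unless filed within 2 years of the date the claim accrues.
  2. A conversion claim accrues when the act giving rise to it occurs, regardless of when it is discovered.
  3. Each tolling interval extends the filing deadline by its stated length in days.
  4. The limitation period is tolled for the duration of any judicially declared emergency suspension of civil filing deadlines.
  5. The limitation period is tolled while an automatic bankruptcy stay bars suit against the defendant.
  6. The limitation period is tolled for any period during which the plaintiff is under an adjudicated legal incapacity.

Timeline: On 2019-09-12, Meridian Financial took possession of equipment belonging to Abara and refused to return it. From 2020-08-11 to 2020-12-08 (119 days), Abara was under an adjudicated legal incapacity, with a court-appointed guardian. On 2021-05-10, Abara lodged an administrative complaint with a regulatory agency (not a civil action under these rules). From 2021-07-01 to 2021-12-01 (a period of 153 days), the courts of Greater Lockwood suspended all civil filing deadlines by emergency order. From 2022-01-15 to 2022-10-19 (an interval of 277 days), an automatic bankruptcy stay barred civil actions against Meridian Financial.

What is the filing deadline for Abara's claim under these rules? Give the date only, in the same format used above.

2023-03-15

The claim accrued on 2019-09-12, when the wrongful act occurred.
2 years from 2019-09-12 is 2021-09-12.
The period was tolled for 119 days by the plaintiff's legal incapacity (2020-08-11 to 2020-12-08), pushing the deadline to 2022-01-09.
The period was tolled for 153 days by the emergency suspension of filing deadlines (2021-07-01 to 2021-12-01), pushing the deadline to 2022-06-11.
The period was tolled for 277 days by the automatic bankruptcy stay (2022-01-15 to 2022-10-19), pushing the deadline to 2023-03-15.
Nothing else in the chronology tolls or restarts the period.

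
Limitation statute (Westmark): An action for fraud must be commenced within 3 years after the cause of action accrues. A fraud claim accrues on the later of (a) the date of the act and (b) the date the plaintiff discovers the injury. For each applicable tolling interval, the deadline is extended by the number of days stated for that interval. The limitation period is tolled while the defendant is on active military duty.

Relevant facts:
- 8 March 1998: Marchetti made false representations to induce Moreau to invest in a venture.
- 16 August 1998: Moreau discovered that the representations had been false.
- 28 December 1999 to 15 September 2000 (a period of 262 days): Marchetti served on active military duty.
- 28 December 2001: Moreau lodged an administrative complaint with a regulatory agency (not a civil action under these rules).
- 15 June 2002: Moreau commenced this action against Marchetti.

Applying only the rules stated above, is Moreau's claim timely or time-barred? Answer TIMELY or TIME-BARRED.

TIME-BARRED

The claim accrued on 16 August 1998 — the later of the 8 March 1998 act and the 16 August 1998 discovery.
The untolled deadline — 3 years after 16 August 1998 — is 16 August 2001.
The defendant's active military service from 28 December 1999 to 15 September 2000 tolled the period for 262 days, extending the deadline to 5 May 2002.
Nothing else in the chronology tolls or restarts the period.
The 15 June 2002 filing falls after the 5 May 2002 deadline; the claim is time-barred.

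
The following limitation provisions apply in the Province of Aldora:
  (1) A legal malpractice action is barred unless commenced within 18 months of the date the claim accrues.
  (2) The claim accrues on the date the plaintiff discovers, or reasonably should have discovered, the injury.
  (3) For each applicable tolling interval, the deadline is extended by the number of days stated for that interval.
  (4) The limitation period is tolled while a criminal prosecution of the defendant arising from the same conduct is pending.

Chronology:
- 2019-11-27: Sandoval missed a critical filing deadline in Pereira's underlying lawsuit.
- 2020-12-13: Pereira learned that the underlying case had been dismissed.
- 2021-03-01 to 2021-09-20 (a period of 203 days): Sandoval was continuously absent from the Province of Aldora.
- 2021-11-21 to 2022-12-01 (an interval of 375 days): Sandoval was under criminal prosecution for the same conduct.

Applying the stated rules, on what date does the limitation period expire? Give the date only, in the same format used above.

2023-06-23

The claim did not accrue until Pereira discovered the injury on 2020-12-13; the 2019-11-27 act date does not start the clock under the stated rule.
18 months from 2020-12-13 is 2022-06-13.
The pending criminal prosecution from 2021-11-21 to 2022-12-01 tolled the period for 375 days, extending the deadline to 2023-06-23.
No stated provision tolls the period for the defendant's absence, so the interval from 2021-03-01 to 2021-09-20 has no effect on the deadline.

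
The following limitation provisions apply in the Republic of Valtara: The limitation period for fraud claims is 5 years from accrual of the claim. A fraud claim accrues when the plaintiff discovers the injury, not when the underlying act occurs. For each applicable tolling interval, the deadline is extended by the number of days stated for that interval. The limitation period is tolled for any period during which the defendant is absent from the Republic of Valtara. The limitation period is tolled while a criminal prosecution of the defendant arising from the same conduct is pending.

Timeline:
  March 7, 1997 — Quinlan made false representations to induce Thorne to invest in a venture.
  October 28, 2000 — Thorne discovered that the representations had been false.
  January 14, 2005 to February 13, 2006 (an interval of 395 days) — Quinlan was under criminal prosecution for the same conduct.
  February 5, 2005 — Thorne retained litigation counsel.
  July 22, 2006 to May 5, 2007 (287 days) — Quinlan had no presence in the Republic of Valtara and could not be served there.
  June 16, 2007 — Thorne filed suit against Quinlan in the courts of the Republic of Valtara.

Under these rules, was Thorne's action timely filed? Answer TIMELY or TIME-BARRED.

TIMELY

The claim did not accrue until Thorne discovered the injury on October 28, 2000; the March 7, 1997 act date does not start the clock under the stated rule.
5 years from October 28, 2000 is October 28, 2005.
Because the pending criminal prosecution ran from January 14, 2005 to February 13, 2006, the deadline is extended by 395 days to November 27, 2006.
The defendant's absence from the jurisdiction from July 22, 2006 to May 5, 2007 tolled the period for 287 days, extending the deadline to September 10, 2007.
Nothing else in the chronology tolls or restarts the period.
The June 16, 2007 filing precedes the September 10, 2007 deadline; the claim is timely.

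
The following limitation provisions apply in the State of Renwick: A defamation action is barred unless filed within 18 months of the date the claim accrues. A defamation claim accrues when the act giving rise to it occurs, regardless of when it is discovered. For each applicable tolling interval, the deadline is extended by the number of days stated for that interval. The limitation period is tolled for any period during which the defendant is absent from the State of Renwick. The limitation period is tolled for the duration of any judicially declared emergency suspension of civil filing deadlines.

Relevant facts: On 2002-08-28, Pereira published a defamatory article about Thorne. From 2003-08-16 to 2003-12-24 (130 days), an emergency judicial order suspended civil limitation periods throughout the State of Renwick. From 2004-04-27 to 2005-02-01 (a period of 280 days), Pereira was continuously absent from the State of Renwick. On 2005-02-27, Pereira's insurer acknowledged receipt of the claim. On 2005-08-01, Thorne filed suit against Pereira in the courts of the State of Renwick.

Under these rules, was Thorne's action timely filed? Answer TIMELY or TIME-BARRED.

The limitation period began to run on 2002-08-28.
The untolled deadline — 18 months after 2002-08-28 — is 2004-02-28.
The emergency suspension of filing deadlines from 2003-08-16 to 2003-12-24 tolled the period for 130 days, extending the deadline to 2004-07-07.
The period was tolled for 280 days by the defendant's absence from the jurisdiction (2004-04-27 to 2005-02-01), pushing the deadline to 2005-04-13.
The other events in the timeline have no effect on the limitation period under the stated rules.
The 2005-08-01 filing falls after the 2005-04-13 deadline; the claim is time-barred.

TIME-BARRED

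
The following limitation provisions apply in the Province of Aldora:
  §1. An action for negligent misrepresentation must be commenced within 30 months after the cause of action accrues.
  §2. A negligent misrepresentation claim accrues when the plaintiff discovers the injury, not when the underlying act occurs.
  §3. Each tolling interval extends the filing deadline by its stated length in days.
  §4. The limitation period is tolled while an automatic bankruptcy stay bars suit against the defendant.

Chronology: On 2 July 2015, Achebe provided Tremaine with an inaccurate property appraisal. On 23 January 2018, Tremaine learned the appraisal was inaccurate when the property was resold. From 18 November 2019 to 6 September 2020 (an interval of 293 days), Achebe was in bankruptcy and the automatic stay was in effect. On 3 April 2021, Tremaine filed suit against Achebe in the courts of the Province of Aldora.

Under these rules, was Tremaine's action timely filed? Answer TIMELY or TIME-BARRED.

TIMELY

Under the discovery rule, the claim accrued on 23 January 2018, when Tremaine discovered the injury — not on the 2 July 2015 date of the underlying act.
The untolled deadline — 30 months after 23 January 2018 — is 23 July 2020.
The automatic bankruptcy stay from 18 November 2019 to 6 September 2020 tolled the period for 293 days, extending the deadline to 12 May 2021.
The 3 April 2021 filing precedes the 12 May 2021 deadline; the claim is timely.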